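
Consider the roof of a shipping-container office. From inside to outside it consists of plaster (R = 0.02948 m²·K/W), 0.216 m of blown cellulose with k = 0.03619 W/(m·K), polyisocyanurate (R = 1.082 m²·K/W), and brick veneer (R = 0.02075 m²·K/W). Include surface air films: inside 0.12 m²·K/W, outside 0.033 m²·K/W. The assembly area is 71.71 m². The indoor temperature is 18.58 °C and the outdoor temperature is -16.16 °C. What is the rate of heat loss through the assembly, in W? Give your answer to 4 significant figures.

0.216/0.03619 = 5.9685
R_total = 0.12 + 0.02948 + 5.9685 + 1.082 + 0.02075 + 0.033 = 7.2537 m²·K/W
Q = A·ΔT/R = 71.71 × (18.58 − (-16.16)) / 7.2537 = 343.44 W

343.4 W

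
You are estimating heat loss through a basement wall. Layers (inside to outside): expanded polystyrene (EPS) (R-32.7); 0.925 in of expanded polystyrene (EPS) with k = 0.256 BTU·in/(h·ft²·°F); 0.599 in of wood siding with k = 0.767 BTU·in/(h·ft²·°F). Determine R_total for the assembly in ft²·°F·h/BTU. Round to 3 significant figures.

0.925/0.256 = 3.613
0.599/0.767 = 0.781
R_total = 32.7 + 3.613 + 0.781 = 37.09 ft²·°F·h/BTU

37.1 ft²·°F·h/BTU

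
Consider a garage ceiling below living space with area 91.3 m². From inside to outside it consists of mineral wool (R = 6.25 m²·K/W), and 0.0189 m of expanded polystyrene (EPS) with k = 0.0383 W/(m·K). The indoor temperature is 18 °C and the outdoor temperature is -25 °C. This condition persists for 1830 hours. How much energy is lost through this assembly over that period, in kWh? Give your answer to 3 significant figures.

0.0189/0.0383 = 0.4935
R_total = 6.25 + 0.4935 = 6.743 m²·K/W
Q = 91.3 × (18 − (-25)) / 6.743 = 582.2 W
E = 582.2 W × 1830 h / 1000 = 1065 kWh

1070 kWh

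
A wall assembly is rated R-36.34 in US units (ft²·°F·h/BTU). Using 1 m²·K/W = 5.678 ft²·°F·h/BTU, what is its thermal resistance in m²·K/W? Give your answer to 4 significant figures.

R_SI = 36.34/5.678 = 6.4001

6.400 m²·K/W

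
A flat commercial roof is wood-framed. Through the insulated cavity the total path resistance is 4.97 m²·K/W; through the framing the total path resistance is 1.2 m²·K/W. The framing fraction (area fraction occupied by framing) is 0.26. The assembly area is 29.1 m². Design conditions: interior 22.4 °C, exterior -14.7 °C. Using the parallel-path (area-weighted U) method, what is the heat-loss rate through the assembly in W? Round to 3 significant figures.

U_eff = 0.74/4.97 + 0.26/1.2 = 0.1489 + 0.2167 = 0.3656
R_eff = 1/U_eff = 2.736 m²·K/W
Q = 29.1 × (22.4 − (-14.7)) / 2.736 = 394.7 W

395 W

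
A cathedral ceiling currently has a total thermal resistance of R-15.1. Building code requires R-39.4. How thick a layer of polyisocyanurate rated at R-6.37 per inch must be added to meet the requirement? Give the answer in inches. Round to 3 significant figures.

ΔR = 39.4 − 15.1 = 24.3 ft²·°F·h/BTU
L = ΔR / (R/in) = 24.3/6.37 = 3.815 in

3.81 in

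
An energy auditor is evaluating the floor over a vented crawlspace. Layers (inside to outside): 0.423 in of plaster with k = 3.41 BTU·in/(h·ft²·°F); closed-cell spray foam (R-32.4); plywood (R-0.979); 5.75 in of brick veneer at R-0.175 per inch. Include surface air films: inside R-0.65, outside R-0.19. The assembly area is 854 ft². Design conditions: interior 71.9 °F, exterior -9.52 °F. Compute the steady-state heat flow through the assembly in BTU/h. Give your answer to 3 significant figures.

1970 BTU/h

0.423/3.41 = 0.124
5.75 × 0.175 = 1.006
R_total = 0.65 + 0.124 + 32.4 + 0.979 + 1.006 + 0.19 = 35.35 ft²·°F·h/BTU
Q = A·ΔT/R = 854 × (71.9 − (-9.52)) / 35.35 = 1967 BTU/h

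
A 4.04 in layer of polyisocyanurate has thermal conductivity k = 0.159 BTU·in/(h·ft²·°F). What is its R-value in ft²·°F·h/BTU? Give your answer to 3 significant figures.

R = L/k = 4.04/0.159 = 25.41 ft²·°F·h/BTU

25.4 ft²·°F·h/BTU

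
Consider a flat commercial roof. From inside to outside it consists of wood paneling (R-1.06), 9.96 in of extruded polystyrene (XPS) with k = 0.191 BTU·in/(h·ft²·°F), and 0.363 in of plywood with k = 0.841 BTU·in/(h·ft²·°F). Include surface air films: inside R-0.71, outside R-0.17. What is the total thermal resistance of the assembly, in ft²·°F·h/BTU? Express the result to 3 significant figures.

54.5 ft²·°F·h/BTU

9.96/0.191 = 52.15
0.363/0.841 = 0.4316
R_total = 0.71 + 1.06 + 52.15 + 0.4316 + 0.17 = 54.52 ft²·°F·h/BTU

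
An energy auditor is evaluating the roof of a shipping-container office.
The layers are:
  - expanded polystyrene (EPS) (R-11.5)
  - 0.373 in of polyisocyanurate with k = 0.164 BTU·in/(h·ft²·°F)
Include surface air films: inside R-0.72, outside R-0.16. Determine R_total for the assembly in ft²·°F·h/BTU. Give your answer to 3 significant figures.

0.373/0.164 = 2.274
R_total = 0.72 + 11.5 + 2.274 + 0.16 = 14.65 ft²·°F·h/BTU

14.7 ft²·°F·h/BTU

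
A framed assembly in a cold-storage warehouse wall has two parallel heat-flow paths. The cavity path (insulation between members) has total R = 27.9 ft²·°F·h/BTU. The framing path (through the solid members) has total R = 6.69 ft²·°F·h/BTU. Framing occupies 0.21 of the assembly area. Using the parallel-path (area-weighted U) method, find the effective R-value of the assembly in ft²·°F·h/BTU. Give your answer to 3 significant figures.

16.7 ft²·°F·h/BTU

U_eff = 0.79/27.9 + 0.21/6.69 = 0.02832 + 0.03139 = 0.05971
R_eff = 1/U_eff = 16.75 ft²·°F·h/BTU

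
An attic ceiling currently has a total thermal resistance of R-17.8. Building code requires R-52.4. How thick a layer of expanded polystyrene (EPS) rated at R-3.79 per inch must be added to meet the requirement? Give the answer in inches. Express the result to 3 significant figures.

ΔR = 52.4 − 17.8 = 34.6 ft²·°F·h/BTU
L = ΔR / (R/in) = 34.6/3.79 = 9.129 in

9.13 in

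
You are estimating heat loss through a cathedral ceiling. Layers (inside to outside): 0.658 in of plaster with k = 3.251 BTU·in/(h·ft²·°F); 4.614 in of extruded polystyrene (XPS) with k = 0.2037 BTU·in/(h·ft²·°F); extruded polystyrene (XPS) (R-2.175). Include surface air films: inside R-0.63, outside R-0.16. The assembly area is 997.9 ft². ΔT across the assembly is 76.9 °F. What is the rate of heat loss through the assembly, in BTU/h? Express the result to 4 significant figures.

2972 BTU/h

0.658/3.251 = 0.2024
4.614/0.2037 = 22.651
R_total = 0.63 + 0.2024 + 22.651 + 2.175 + 0.16 = 25.818 ft²·°F·h/BTU
Q = A·ΔT/R = 997.9 × 76.9 / 25.818 = 2972.2 BTU/h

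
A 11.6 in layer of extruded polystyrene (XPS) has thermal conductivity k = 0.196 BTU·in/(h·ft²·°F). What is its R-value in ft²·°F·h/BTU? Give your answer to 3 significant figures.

R = L/k = 11.6/0.196 = 59.18 ft²·°F·h/BTU

59.2 ft²·°F·h/BTU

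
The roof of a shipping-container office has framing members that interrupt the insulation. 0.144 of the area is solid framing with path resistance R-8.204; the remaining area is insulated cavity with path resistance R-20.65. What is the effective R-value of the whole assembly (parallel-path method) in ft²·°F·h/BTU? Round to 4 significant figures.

16.95 ft²·°F·h/BTU

U_eff = 0.856/20.65 + 0.144/8.204 = 0.041453 + 0.017552 = 0.059005
R_eff = 1/U_eff = 16.948 ft²·°F·h/BTU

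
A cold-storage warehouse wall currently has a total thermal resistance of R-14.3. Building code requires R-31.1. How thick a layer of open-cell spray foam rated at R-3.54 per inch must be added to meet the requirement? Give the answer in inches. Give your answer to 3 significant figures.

ΔR = 31.1 − 14.3 = 16.8 ft²·°F·h/BTU
L = ΔR / (R/in) = 16.8/3.54 = 4.746 in

4.75 in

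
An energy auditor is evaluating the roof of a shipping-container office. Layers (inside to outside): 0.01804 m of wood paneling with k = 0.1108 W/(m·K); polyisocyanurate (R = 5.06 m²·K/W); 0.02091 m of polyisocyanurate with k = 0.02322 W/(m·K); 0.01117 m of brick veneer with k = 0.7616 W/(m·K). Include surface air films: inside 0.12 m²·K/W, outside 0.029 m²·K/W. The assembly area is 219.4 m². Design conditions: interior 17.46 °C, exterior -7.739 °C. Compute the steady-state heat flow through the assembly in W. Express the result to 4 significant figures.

879.4 W

0.01804/0.1108 = 0.16282
0.02091/0.02322 = 0.90052
0.01117/0.7616 = 0.014666
R_total = 0.12 + 0.16282 + 5.06 + 0.90052 + 0.014666 + 0.029 = 6.287 m²·K/W
Q = A·ΔT/R = 219.4 × (17.46 − (-7.739)) / 6.287 = 879.38 W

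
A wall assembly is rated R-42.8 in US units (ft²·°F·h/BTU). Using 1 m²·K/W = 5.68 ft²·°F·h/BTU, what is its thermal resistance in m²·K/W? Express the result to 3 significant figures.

R_SI = 42.8/5.68 = 7.535

7.54 m²·K/W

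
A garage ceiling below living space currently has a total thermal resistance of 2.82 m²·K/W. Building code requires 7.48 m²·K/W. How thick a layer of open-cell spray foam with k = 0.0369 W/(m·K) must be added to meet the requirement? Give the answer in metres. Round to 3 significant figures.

ΔR = 7.48 − 2.82 = 4.66 m²·K/W
L = ΔR × k = 4.66 × 0.0369 = 0.172 m

0.172 m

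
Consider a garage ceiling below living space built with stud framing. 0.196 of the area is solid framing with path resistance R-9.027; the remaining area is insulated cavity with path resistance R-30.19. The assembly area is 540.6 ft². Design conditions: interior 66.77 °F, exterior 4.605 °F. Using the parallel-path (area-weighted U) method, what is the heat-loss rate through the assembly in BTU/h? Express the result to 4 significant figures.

1625 BTU/h

U_eff = 0.804/30.19 + 0.196/9.027 = 0.026631 + 0.021713 = 0.048344
R_eff = 1/U_eff = 20.685 ft²·°F·h/BTU
Q = 540.6 × (66.77 − 4.605) / 20.685 = 1624.7 BTU/h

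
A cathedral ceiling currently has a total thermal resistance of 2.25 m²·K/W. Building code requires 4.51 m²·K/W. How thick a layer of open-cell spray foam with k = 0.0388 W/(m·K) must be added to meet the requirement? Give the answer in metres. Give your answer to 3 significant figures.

0.0877 m

ΔR = 4.51 − 2.25 = 2.26 m²·K/W
L = ΔR × k = 2.26 × 0.0388 = 0.08769 m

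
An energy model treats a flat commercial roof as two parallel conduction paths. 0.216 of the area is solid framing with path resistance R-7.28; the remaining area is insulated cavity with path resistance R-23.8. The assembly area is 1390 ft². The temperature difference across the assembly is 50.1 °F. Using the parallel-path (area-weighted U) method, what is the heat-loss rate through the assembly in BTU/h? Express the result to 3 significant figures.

4360 BTU/h

U_eff = 0.784/23.8 + 0.216/7.28 = 0.03294 + 0.02967 = 0.06261
R_eff = 1/U_eff = 15.97 ft²·°F·h/BTU
Q = 1390 × 50.1 / 15.97 = 4360 BTU/h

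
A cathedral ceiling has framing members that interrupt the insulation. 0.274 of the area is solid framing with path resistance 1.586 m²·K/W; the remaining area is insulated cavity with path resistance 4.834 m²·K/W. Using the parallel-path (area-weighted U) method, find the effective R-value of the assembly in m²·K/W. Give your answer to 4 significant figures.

U_eff = 0.726/4.834 + 0.274/1.586 = 0.15019 + 0.17276 = 0.32295
R_eff = 1/U_eff = 3.0965 m²·K/W

3.096 m²·K/W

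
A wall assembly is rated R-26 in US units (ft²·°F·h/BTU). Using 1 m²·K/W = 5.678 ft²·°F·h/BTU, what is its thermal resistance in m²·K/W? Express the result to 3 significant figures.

4.58 m²·K/W

R_SI = 26/5.678 = 4.579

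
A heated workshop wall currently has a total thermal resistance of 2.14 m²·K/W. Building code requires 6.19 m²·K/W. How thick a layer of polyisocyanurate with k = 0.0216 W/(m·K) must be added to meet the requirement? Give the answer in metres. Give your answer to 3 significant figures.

ΔR = 6.19 − 2.14 = 4.05 m²·K/W
L = ΔR × k = 4.05 × 0.0216 = 0.08748 m

0.0875 m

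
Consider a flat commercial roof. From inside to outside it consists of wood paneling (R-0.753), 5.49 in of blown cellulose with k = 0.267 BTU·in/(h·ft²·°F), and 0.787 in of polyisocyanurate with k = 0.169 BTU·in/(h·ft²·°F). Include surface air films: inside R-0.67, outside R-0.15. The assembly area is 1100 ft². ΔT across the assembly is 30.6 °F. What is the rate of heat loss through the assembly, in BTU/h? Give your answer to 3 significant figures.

5.49/0.267 = 20.56
0.787/0.169 = 4.657
R_total = 0.67 + 0.753 + 20.56 + 4.657 + 0.15 = 26.79 ft²·°F·h/BTU
Q = A·ΔT/R = 1100 × 30.6 / 26.79 = 1256 BTU/h

1260 BTU/h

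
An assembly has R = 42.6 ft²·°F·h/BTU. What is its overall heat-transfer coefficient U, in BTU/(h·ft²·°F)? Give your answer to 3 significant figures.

U = 1/R = 1/42.6 = 0.02347

0.0235 BTU/(h·ft²·°F)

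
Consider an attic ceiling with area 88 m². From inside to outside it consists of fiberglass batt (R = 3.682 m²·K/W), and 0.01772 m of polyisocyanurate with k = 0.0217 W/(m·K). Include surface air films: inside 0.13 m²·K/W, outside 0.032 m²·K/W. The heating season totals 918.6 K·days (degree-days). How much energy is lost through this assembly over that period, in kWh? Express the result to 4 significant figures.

416.3 kWh

0.01772/0.0217 = 0.81659
R_total = 0.13 + 3.682 + 0.81659 + 0.032 = 4.6606 m²·K/W
E = A × HDD × 24 / R / 1000 = 88 × 918.6 × 24 / 4.6606 / 1000 = 416.27 kWh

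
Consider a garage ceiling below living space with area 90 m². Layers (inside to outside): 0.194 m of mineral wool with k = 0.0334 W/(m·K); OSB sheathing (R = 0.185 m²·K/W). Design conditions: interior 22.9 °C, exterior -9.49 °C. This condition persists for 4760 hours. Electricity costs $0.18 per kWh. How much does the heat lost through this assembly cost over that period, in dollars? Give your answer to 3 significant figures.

417 dollars

0.194/0.0334 = 5.808
R_total = 5.808 + 0.185 = 5.993 m²·K/W
Q = 90 × (22.9 − (-9.49)) / 5.993 = 486.4 W
E = 486.4 W × 4760 h / 1000 = 2315 kWh
Cost = 2315 × 0.18 = $416.7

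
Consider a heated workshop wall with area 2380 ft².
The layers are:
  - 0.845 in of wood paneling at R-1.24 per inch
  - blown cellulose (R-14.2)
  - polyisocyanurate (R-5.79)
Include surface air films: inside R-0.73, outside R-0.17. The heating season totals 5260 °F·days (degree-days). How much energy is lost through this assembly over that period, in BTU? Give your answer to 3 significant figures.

0.845 × 1.24 = 1.048
R_total = 0.73 + 1.048 + 14.2 + 5.79 + 0.17 = 21.94 ft²·°F·h/BTU
E = A × HDD × 24 / R = 2380 × 5260 × 24 / 21.94 = 13700000 BTU

13700000 BTU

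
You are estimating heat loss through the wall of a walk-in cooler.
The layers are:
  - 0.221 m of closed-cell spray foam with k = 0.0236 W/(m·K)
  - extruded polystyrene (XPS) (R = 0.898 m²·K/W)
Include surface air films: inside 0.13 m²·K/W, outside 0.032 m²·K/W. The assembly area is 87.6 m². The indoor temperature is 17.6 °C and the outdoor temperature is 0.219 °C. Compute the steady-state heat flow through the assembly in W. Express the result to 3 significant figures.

146 W

0.221/0.0236 = 9.364
R_total = 0.13 + 9.364 + 0.898 + 0.032 = 10.42 m²·K/W
Q = A·ΔT/R = 87.6 × (17.6 − 0.219) / 10.42 = 146.1 W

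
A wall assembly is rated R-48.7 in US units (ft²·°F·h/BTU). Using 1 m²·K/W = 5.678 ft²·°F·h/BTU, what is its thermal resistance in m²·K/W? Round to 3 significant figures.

R_SI = 48.7/5.678 = 8.577

8.58 m²·K/W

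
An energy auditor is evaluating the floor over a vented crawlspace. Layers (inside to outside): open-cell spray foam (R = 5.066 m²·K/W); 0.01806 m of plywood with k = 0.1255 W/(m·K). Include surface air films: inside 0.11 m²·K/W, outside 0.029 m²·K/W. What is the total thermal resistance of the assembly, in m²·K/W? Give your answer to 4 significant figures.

0.01806/0.1255 = 0.1439
R_total = 0.11 + 5.066 + 0.1439 + 0.029 = 5.3489 m²·K/W

5.349 m²·K/W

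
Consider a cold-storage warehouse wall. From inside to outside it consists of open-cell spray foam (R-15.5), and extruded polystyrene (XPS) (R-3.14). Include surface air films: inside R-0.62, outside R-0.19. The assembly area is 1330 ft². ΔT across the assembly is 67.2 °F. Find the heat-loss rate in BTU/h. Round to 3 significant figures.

R_total = 0.62 + 15.5 + 3.14 + 0.19 = 19.45 ft²·°F·h/BTU
Q = A·ΔT/R = 1330 × 67.2 / 19.45 = 4595 BTU/h

4600 BTU/h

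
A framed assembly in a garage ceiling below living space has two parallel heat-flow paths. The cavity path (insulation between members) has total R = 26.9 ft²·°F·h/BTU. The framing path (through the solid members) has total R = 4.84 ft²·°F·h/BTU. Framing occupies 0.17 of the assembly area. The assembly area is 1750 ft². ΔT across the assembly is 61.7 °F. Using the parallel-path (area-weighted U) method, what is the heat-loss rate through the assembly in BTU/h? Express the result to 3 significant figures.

U_eff = 0.83/26.9 + 0.17/4.84 = 0.03086 + 0.03512 = 0.06598
R_eff = 1/U_eff = 15.16 ft²·°F·h/BTU
Q = 1750 × 61.7 / 15.16 = 7124 BTU/h

7120 BTU/h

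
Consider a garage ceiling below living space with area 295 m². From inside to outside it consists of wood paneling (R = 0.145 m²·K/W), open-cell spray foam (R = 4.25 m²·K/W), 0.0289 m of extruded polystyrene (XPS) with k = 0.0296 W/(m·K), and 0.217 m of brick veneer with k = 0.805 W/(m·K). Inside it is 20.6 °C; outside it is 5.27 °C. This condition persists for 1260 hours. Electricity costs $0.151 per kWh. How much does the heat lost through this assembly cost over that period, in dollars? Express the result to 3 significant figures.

153 dollars

0.0289/0.0296 = 0.9764
0.217/0.805 = 0.2696
R_total = 0.145 + 4.25 + 0.9764 + 0.2696 = 5.641 m²·K/W
Q = 295 × (20.6 − 5.27) / 5.641 = 801.7 W
E = 801.7 W × 1260 h / 1000 = 1010 kWh
Cost = 1010 × 0.151 = $152.5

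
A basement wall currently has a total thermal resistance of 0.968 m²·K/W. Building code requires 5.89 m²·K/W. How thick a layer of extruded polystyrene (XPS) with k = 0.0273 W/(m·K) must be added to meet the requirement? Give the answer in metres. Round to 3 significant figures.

0.134 m

ΔR = 5.89 − 0.968 = 4.922 m²·K/W
L = ΔR × k = 4.922 × 0.0273 = 0.1344 m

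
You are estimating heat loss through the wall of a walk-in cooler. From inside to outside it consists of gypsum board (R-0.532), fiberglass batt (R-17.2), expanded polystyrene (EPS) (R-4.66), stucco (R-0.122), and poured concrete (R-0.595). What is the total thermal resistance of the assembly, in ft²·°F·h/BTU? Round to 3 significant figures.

R_total = 0.532 + 17.2 + 4.66 + 0.122 + 0.595 = 23.11 ft²·°F·h/BTU

23.1 ft²·°F·h/BTU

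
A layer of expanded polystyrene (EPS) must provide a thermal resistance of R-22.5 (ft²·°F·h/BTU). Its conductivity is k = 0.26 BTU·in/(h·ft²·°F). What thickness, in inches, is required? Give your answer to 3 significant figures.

L = R × k = 22.5 × 0.26 = 5.85 in

5.85 in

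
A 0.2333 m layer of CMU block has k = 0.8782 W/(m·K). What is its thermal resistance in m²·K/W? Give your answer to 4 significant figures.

0.2657 m²·K/W

R = L/k = 0.2333/0.8782 = 0.26566 m²·K/W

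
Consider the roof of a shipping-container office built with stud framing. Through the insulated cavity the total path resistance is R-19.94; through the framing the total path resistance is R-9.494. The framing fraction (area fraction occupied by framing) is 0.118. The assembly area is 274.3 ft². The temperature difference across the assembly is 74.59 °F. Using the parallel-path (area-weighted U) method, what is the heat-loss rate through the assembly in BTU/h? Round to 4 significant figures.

U_eff = 0.882/19.94 + 0.118/9.494 = 0.044233 + 0.012429 = 0.056662
R_eff = 1/U_eff = 17.649 ft²·°F·h/BTU
Q = 274.3 × 74.59 / 17.649 = 1159.3 BTU/h

1159 BTU/h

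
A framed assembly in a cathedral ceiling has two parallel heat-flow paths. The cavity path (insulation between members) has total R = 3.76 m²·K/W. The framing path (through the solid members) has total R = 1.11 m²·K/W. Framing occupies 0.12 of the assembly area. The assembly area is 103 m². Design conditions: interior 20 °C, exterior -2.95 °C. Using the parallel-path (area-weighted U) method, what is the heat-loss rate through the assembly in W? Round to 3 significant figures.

809 W

U_eff = 0.88/3.76 + 0.12/1.11 = 0.234 + 0.1081 = 0.3422
R_eff = 1/U_eff = 2.923 m²·K/W
Q = 103 × (20 − (-2.95)) / 2.923 = 808.8 W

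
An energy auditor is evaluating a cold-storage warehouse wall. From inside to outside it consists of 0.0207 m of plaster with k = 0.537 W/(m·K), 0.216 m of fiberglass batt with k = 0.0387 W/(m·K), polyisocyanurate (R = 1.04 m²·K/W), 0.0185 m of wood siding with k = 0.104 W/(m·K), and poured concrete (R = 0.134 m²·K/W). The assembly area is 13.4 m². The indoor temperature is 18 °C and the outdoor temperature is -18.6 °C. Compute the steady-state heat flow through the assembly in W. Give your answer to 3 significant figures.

70.3 W

0.0207/0.537 = 0.03855
0.216/0.0387 = 5.581
0.0185/0.104 = 0.1779
R_total = 0.03855 + 5.581 + 1.04 + 0.1779 + 0.134 = 6.972 m²·K/W
Q = A·ΔT/R = 13.4 × (18 − (-18.6)) / 6.972 = 70.35 W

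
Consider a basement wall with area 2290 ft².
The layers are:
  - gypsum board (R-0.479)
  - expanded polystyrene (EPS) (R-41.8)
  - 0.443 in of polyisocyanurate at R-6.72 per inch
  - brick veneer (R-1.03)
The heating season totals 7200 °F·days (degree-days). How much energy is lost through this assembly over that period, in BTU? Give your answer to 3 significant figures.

8550000 BTU

0.443 × 6.72 = 2.977
R_total = 0.479 + 41.8 + 2.977 + 1.03 = 46.29 ft²·°F·h/BTU
E = A × HDD × 24 / R = 2290 × 7200 × 24 / 46.29 = 8549000 BTU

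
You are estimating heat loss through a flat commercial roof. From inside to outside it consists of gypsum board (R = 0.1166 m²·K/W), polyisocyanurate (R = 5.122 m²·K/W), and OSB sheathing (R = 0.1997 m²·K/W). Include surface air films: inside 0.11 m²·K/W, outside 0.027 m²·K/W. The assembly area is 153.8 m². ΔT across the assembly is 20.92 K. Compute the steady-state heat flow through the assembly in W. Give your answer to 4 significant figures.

R_total = 0.11 + 0.1166 + 5.122 + 0.1997 + 0.027 = 5.5753 m²·K/W
Q = A·ΔT/R = 153.8 × 20.92 / 5.5753 = 577.1 W

577.1 W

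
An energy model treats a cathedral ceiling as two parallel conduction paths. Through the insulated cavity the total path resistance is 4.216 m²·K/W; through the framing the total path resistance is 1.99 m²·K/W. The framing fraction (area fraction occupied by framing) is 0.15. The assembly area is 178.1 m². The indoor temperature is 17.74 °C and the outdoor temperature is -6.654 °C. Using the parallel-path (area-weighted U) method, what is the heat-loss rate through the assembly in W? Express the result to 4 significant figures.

U_eff = 0.85/4.216 + 0.15/1.99 = 0.20161 + 0.075377 = 0.27699
R_eff = 1/U_eff = 3.6102 m²·K/W
Q = 178.1 × (17.74 − (-6.654)) / 3.6102 = 1203.4 W

1203 W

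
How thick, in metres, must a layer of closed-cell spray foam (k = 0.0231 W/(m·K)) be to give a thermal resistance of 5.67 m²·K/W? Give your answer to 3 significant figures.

L = R·k = 5.67 × 0.0231 = 0.131 m

0.131 m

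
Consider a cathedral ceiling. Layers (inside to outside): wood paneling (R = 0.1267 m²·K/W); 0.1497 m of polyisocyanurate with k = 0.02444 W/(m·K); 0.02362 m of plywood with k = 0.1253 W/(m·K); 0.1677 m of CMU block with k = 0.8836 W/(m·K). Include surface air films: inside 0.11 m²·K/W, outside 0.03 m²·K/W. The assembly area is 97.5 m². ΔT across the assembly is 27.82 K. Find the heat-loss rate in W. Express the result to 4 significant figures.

0.1497/0.02444 = 6.1252
0.02362/0.1253 = 0.18851
0.1677/0.8836 = 0.18979
R_total = 0.11 + 0.1267 + 6.1252 + 0.18851 + 0.18979 + 0.03 = 6.7702 m²·K/W
Q = A·ΔT/R = 97.5 × 27.82 / 6.7702 = 400.65 W

400.6 W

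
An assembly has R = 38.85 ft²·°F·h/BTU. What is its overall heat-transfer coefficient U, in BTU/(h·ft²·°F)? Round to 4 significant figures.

U = 1/R = 1/38.85 = 0.02574

0.02574 BTU/(h·ft²·°F)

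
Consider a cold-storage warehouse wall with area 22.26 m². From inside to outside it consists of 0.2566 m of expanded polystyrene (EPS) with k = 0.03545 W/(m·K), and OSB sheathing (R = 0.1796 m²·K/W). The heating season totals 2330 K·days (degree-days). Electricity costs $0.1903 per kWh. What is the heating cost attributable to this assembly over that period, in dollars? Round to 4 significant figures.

31.93 dollars

0.2566/0.03545 = 7.2384
R_total = 7.2384 + 0.1796 = 7.418 m²·K/W
E = A × HDD × 24 / R / 1000 = 22.26 × 2330 × 24 / 7.418 / 1000 = 167.81 kWh
Cost = 167.81 × 0.1903 = $31.933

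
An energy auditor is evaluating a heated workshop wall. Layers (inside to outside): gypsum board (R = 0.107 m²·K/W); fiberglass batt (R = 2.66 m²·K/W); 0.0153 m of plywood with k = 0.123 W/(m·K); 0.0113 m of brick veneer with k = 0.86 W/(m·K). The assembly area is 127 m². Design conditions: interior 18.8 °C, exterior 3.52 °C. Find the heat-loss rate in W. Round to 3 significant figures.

668 W

0.0153/0.123 = 0.1244
0.0113/0.86 = 0.01314
R_total = 0.107 + 2.66 + 0.1244 + 0.01314 = 2.905 m²·K/W
Q = A·ΔT/R = 127 × (18.8 − 3.52) / 2.905 = 668.1 W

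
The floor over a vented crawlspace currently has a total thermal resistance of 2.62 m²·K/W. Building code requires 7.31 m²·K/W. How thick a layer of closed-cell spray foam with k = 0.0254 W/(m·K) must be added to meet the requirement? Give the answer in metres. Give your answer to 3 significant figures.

0.119 m

ΔR = 7.31 − 2.62 = 4.69 m²·K/W
L = ΔR × k = 4.69 × 0.0254 = 0.1191 m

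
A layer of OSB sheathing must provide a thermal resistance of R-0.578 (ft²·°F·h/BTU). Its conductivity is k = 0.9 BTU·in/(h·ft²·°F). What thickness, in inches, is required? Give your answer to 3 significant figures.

0.520 in

L = R × k = 0.578 × 0.9 = 0.5202 in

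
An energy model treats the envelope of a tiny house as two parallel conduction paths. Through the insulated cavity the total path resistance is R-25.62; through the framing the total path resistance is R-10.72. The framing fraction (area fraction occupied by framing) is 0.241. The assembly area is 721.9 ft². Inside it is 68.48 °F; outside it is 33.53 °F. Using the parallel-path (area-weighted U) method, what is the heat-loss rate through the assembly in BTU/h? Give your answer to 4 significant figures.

U_eff = 0.759/25.62 + 0.241/10.72 = 0.029625 + 0.022481 = 0.052107
R_eff = 1/U_eff = 19.191 ft²·°F·h/BTU
Q = 721.9 × (68.48 − 33.53) / 19.191 = 1314.7 BTU/h

1315 BTU/h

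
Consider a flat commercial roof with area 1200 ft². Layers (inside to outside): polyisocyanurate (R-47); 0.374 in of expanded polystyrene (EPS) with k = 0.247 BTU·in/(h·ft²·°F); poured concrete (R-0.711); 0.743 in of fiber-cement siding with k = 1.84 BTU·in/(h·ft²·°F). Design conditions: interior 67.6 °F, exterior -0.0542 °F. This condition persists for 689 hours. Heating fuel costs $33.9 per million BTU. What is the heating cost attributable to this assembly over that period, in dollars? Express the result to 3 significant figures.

38.2 dollars

0.374/0.247 = 1.514
0.743/1.84 = 0.4038
R_total = 47 + 1.514 + 0.711 + 0.4038 = 49.63 ft²·°F·h/BTU
Q = 1200 × (67.6 − (-0.0542)) / 49.63 = 1636 BTU/h
E = 1636 × 689 = 1127000 BTU
Cost = 1127000/10⁶ × 33.9 = $38.21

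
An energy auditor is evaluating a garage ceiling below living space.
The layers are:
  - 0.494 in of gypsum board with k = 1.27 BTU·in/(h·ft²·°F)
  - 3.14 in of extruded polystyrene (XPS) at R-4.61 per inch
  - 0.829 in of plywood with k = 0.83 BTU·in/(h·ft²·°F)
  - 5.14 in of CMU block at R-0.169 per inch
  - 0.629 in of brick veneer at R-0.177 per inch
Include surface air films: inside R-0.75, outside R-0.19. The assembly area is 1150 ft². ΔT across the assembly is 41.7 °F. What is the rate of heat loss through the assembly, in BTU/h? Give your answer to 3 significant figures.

2700 BTU/h

0.494/1.27 = 0.389
3.14 × 4.61 = 14.48
0.829/0.83 = 0.9988
5.14 × 0.169 = 0.8687
0.629 × 0.177 = 0.1113
R_total = 0.75 + 0.389 + 14.48 + 0.9988 + 0.8687 + 0.1113 + 0.19 = 17.78 ft²·°F·h/BTU
Q = A·ΔT/R = 1150 × 41.7 / 17.78 = 2697 BTU/h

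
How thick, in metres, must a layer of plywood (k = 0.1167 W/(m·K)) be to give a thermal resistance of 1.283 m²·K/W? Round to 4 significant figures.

L = R·k = 1.283 × 0.1167 = 0.14973 m

0.1497 m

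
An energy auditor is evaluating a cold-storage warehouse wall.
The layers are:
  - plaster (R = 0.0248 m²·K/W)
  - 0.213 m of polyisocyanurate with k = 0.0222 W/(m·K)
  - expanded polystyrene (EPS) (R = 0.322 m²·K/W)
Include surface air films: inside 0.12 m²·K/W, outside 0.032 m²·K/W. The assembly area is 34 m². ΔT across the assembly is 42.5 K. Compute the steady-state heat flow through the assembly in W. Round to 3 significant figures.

143 W

0.213/0.0222 = 9.595
R_total = 0.12 + 0.0248 + 9.595 + 0.322 + 0.032 = 10.09 m²·K/W
Q = A·ΔT/R = 34 × 42.5 / 10.09 = 143.2 W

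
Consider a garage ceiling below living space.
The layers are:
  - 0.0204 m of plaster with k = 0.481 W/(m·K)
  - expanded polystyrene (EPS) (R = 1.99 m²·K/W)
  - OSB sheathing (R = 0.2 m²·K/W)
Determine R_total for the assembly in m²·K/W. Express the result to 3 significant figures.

2.23 m²·K/W

0.0204/0.481 = 0.04241
R_total = 0.04241 + 1.99 + 0.2 = 2.232 m²·K/W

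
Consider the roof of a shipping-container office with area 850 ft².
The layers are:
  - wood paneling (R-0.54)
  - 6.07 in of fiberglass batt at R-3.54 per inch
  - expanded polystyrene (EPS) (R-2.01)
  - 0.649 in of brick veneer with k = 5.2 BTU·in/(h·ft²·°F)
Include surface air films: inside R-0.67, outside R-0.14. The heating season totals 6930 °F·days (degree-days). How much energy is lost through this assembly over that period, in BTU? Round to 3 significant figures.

6.07 × 3.54 = 21.49
0.649/5.2 = 0.1248
R_total = 0.67 + 0.54 + 21.49 + 2.01 + 0.1248 + 0.14 = 24.97 ft²·°F·h/BTU
E = A × HDD × 24 / R = 850 × 6930 × 24 / 24.97 = 5661000 BTU

5660000 BTU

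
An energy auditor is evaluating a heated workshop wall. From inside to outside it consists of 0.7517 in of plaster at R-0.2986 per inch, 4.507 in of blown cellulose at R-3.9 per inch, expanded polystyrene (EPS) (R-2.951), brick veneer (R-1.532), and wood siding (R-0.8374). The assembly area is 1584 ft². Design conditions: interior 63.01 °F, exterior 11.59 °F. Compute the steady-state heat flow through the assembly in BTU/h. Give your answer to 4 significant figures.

0.7517 × 0.2986 = 0.22446
4.507 × 3.9 = 17.577
R_total = 0.22446 + 17.577 + 2.951 + 1.532 + 0.8374 = 23.122 ft²·°F·h/BTU
Q = A·ΔT/R = 1584 × (63.01 − 11.59) / 23.122 = 3522.6 BTU/h

3523 BTU/h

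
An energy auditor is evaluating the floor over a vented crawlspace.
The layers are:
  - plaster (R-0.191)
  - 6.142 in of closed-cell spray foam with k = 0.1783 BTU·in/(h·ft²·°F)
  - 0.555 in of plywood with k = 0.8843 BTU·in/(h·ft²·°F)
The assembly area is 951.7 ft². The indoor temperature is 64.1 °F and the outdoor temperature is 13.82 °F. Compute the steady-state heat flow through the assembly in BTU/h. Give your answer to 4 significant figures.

1357 BTU/h

6.142/0.1783 = 34.448
0.555/0.8843 = 0.62762
R_total = 0.191 + 34.448 + 0.62762 = 35.266 ft²·°F·h/BTU
Q = A·ΔT/R = 951.7 × (64.1 − 13.82) / 35.266 = 1356.9 BTU/h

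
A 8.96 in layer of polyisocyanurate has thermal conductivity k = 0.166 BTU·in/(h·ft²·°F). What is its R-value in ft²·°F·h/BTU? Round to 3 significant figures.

R = L/k = 8.96/0.166 = 53.98 ft²·°F·h/BTU

54.0 ft²·°F·h/BTU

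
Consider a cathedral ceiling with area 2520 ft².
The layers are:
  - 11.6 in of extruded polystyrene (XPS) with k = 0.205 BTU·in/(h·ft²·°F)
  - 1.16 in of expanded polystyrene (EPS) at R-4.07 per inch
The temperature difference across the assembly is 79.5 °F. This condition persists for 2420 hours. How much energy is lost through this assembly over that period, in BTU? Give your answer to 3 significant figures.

7910000 BTU

11.6/0.205 = 56.59
1.16 × 4.07 = 4.721
R_total = 56.59 + 4.721 = 61.31 ft²·°F·h/BTU
Q = 2520 × 79.5 / 61.31 = 3268 BTU/h
E = 3268 × 2420 = 7908000 BTU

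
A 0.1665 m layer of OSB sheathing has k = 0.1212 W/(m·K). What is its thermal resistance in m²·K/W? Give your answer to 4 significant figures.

R = L/k = 0.1665/0.1212 = 1.3738 m²·K/W

1.374 m²·K/W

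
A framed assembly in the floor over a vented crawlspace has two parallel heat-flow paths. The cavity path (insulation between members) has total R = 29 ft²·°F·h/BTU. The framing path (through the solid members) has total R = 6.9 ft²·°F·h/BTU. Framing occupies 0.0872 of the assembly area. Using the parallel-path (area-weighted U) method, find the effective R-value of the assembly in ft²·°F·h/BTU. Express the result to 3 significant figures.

22.7 ft²·°F·h/BTU

U_eff = 0.9128/29 + 0.0872/6.9 = 0.03148 + 0.01264 = 0.04411
R_eff = 1/U_eff = 22.67 ft²·°F·h/BTU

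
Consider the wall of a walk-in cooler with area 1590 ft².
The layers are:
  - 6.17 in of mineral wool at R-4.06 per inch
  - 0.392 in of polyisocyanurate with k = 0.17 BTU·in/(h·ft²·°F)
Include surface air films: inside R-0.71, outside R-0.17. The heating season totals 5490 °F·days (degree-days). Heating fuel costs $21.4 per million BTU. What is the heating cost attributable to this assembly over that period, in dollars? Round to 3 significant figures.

6.17 × 4.06 = 25.05
0.392/0.17 = 2.306
R_total = 0.71 + 25.05 + 2.306 + 0.17 = 28.24 ft²·°F·h/BTU
E = A × HDD × 24 / R = 1590 × 5490 × 24 / 28.24 = 7420000 BTU
Cost = 7420000/10⁶ × 21.4 = $158.8

159 dollars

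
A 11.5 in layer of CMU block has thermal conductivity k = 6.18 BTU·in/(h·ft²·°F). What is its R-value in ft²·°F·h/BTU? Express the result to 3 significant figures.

R = L/k = 11.5/6.18 = 1.861 ft²·°F·h/BTU

1.86 ft²·°F·h/BTU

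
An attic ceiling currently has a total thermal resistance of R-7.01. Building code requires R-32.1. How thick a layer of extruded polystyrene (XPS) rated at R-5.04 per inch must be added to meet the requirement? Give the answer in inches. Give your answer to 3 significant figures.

4.98 in

ΔR = 32.1 − 7.01 = 25.09 ft²·°F·h/BTU
L = ΔR / (R/in) = 25.09/5.04 = 4.978 in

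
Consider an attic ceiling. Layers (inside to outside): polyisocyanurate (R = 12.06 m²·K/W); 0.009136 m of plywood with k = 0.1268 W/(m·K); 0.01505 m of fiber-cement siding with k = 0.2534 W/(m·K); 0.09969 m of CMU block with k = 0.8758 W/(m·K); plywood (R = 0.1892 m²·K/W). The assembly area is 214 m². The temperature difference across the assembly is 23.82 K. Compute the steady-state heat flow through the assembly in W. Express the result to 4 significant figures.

408.0 W

0.009136/0.1268 = 0.07205
0.01505/0.2534 = 0.059392
0.09969/0.8758 = 0.11383
R_total = 12.06 + 0.07205 + 0.059392 + 0.11383 + 0.1892 = 12.494 m²·K/W
Q = A·ΔT/R = 214 × 23.82 / 12.494 = 407.98 W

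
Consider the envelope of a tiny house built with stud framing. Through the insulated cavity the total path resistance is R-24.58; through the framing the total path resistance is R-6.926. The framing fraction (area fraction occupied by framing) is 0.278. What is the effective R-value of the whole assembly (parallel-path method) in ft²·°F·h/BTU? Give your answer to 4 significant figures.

U_eff = 0.722/24.58 + 0.278/6.926 = 0.029373 + 0.040139 = 0.069512
R_eff = 1/U_eff = 14.386 ft²·°F·h/BTU

14.39 ft²·°F·h/BTU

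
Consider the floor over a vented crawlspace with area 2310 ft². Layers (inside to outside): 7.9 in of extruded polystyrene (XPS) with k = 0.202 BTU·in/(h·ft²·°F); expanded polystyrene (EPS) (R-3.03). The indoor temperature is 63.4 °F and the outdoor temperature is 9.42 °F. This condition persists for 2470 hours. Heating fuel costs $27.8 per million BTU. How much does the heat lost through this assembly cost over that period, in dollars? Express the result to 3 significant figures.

203 dollars

7.9/0.202 = 39.11
R_total = 39.11 + 3.03 = 42.14 ft²·°F·h/BTU
Q = 2310 × (63.4 − 9.42) / 42.14 = 2959 BTU/h
E = 2959 × 2470 = 7309000 BTU
Cost = 7309000/10⁶ × 27.8 = $203.2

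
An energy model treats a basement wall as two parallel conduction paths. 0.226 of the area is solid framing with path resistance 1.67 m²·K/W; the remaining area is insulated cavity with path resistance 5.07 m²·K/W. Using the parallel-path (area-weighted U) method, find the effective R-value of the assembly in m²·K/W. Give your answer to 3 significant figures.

U_eff = 0.774/5.07 + 0.226/1.67 = 0.1527 + 0.1353 = 0.288
R_eff = 1/U_eff = 3.472 m²·K/W

3.47 m²·K/W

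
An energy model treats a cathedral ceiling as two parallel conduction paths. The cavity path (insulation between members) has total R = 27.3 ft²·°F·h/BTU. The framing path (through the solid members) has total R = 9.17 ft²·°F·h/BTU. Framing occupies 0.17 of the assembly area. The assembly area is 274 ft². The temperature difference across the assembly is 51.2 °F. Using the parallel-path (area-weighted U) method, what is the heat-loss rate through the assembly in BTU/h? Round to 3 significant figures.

687 BTU/h

U_eff = 0.83/27.3 + 0.17/9.17 = 0.0304 + 0.01854 = 0.04894
R_eff = 1/U_eff = 20.43 ft²·°F·h/BTU
Q = 274 × 51.2 / 20.43 = 686.6 BTU/h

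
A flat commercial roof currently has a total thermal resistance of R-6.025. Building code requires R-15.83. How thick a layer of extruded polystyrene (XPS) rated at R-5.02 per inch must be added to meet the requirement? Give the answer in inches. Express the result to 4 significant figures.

1.953 in

ΔR = 15.83 − 6.025 = 9.805 ft²·°F·h/BTU
L = ΔR / (R/in) = 9.805/5.02 = 1.9532 in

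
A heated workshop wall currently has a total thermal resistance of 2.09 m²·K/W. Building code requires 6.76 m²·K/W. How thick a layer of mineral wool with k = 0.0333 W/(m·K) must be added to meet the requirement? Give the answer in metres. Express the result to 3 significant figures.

0.156 m

ΔR = 6.76 − 2.09 = 4.67 m²·K/W
L = ΔR × k = 4.67 × 0.0333 = 0.1555 m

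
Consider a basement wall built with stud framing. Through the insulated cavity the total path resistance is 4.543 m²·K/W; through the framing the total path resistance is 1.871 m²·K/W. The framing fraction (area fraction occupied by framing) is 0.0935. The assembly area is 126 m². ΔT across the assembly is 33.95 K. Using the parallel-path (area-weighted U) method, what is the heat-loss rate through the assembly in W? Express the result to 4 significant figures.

1067 W

U_eff = 0.9065/4.543 + 0.0935/1.871 = 0.19954 + 0.049973 = 0.24951
R_eff = 1/U_eff = 4.0078 m²·K/W
Q = 126 × 33.95 / 4.0078 = 1067.3 W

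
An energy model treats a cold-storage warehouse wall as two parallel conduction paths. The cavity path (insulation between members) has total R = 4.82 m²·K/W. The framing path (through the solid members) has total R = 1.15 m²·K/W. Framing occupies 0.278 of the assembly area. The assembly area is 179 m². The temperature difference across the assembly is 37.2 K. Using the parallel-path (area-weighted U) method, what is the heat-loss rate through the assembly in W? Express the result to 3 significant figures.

2610 W

U_eff = 0.722/4.82 + 0.278/1.15 = 0.1498 + 0.2417 = 0.3915
R_eff = 1/U_eff = 2.554 m²·K/W
Q = 179 × 37.2 / 2.554 = 2607 W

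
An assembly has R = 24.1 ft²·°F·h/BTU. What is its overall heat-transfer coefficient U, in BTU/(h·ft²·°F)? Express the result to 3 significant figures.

0.0415 BTU/(h·ft²·°F)

U = 1/R = 1/24.1 = 0.04149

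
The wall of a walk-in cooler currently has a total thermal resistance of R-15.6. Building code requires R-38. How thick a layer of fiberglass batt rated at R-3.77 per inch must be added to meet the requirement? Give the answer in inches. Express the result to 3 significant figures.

5.94 in

ΔR = 38 − 15.6 = 22.4 ft²·°F·h/BTU
L = ΔR / (R/in) = 22.4/3.77 = 5.942 in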